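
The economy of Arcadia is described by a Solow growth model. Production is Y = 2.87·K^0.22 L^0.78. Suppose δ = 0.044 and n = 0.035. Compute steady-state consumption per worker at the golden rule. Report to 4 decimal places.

c_gold ≈ 4.0233

n + δ = 0.035 + 0.044 = 0.079.
Maximizing c = f(k) − (n+δ)·k gives f'(k) = n+δ, i.e. 0.22·2.87·k^(0.22−1) = 0.079, so k_gold = (0.22·2.87/0.079)^(1/0.78) ≈ 14.3641.
y_gold = 2.87·14.3641^0.22 ≈ 5.1580.
c_gold = y_gold − (n+δ)·k_gold = 5.1580 − 0.079·14.3641 ≈ 4.0233.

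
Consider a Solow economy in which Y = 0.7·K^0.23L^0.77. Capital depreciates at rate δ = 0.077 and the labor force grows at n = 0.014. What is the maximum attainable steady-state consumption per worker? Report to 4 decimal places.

c_gold ≈ 0.6391

The effective depreciation rate is n + δ = 0.014 + 0.077 = 0.091.
Maximizing c = f(k) − (n+δ)·k gives f'(k) = n+δ, i.e. 0.23·0.7·k^(0.23−1) = 0.091, so k_gold = (0.23·0.7/0.091)^(1/0.77) ≈ 2.0980.
y_gold = 0.7·2.0980^0.23 ≈ 0.8301.
c_gold = y_gold − (n+δ)·k_gold = 0.8301 − 0.091·2.0980 ≈ 0.6391.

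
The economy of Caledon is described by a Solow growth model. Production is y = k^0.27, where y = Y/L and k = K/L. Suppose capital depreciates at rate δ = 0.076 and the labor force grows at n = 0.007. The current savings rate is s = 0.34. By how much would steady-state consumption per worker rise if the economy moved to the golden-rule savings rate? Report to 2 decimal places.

Δc ≈ 0.02

The effective depreciation rate is n + δ = 0.007 + 0.076 = 0.083.
Current steady state (s = 0.34): k* = (0.34/0.083)^(1/0.73) ≈ 6.9009, y* = 6.9009^0.27 ≈ 1.6846, c* = (1−0.34)·1.6846 ≈ 1.1119.
At the golden rule the marginal product of capital equals n+δ: 0.27·k^(0.27−1) = 0.083. Solving, k_gold = (0.27/0.083)^(1/0.73) ≈ 5.0322.
y_gold = 5.0322^0.27 ≈ 1.5469, c_gold = y_gold − 0.083·k_gold ≈ 1.1293.
Gain: Δc = 1.1293 − 1.1119 ≈ 0.0174.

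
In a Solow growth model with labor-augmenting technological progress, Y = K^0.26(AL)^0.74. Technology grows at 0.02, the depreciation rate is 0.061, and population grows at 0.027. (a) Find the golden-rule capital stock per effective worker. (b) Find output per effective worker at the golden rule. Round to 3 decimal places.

n + g + δ = 0.027 + 0.02 + 0.061 = 0.108.
Golden rule sets MPK = n+g+δ: 0.26·k^(0.26−1) = 0.108, so k_gold = (0.26/0.108)^(1/0.74) ≈ 3.2780.
y_gold = 3.2780^0.26 ≈ 1.3616.

(a) k_gold ≈ 3.278; (b) y_gold ≈ 1.362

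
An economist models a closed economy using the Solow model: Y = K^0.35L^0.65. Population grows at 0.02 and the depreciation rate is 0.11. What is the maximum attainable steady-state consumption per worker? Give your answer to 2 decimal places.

The effective depreciation rate is n + δ = 0.02 + 0.11 = 0.13.
Setting f'(k) = n+δ gives 0.35·k^(0.35−1) = 0.13, hence k_gold = (0.35/0.13)^(1/0.65) ≈ 4.5891.
y_gold = 4.5891^0.35 ≈ 1.7045.
c_gold = y_gold − (n+δ)·k_gold = 1.7045 − 0.13·4.5891 ≈ 1.1079.

c_gold ≈ 1.11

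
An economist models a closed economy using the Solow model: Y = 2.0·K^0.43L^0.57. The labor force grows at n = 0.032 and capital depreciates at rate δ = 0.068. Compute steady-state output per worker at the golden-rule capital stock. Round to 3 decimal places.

Break-even investment rate: n + δ = 0.032 + 0.068 = 0.1.
Setting f'(k) = n+δ gives 0.43·2.0·k^(0.43−1) = 0.1, hence k_gold = (0.43·2.0/0.1)^(1/0.57) ≈ 43.5984.
Output: y_gold = 2.0·k_gold^0.43 = 2.0·43.5984^0.43 ≈ 10.1392.

y_gold ≈ 10.139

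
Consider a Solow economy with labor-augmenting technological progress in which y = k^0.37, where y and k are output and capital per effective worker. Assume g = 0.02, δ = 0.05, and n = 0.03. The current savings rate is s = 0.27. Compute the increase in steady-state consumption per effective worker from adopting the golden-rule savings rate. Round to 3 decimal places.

Δc ≈ 0.050

Capital per effective worker breaks even when investment replaces (n + g + δ)·k; here n + g + δ = 0.1.
Current steady state (s = 0.27): k* = (0.27/0.1)^(1/0.63) ≈ 4.8384, y* = 4.8384^0.37 ≈ 1.7920, c* = (1−0.27)·1.7920 ≈ 1.3082.
At the golden rule the marginal product of capital equals n+g+δ: 0.37·k^(0.37−1) = 0.1. Solving, k_gold = (0.37/0.1)^(1/0.63) ≈ 7.9782.
y_gold = 7.9782^0.37 ≈ 2.1563, c_gold = y_gold − 0.1·k_gold ≈ 1.3585.
Gain: Δc = 1.3585 − 1.3082 ≈ 0.0503.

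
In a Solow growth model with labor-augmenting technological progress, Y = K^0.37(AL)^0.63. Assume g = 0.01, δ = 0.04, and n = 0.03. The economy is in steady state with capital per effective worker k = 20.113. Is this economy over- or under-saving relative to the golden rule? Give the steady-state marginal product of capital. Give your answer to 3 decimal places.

The effective depreciation rate is n + g + δ = 0.03 + 0.01 + 0.04 = 0.08.
MPK = 0.37·k^(0.37−1) = 0.37·20.113^(-0.63) ≈ 0.0558.
MPK < 0.08, so the economy is dynamically inefficient (over-saving).

over-saving; MPK ≈ 0.056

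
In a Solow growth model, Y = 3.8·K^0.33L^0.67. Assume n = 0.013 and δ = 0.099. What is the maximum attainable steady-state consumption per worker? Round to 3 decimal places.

c_gold ≈ 8.367

n + δ = 0.013 + 0.099 = 0.112.
Maximizing c = f(k) − (n+δ)·k gives f'(k) = n+δ, i.e. 0.33·3.8·k^(0.33−1) = 0.112, so k_gold = (0.33·3.8/0.112)^(1/0.67) ≈ 36.7951.
y_gold = 3.8·36.7951^0.33 ≈ 12.4880.
c_gold = y_gold − (n+δ)·k_gold = 12.4880 − 0.112·36.7951 ≈ 8.3670.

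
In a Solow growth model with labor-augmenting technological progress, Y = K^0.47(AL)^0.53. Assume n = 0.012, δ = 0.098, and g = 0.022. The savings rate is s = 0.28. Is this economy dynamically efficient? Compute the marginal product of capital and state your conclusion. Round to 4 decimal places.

n + g + δ = 0.012 + 0.022 + 0.098 = 0.132.
Steady-state k*: s·k^0.47 = 0.132·k gives k* = (0.28/0.132)^(1/0.53) ≈ 4.1323.
MPK = 0.47·4.1323^(-0.53) ≈ 0.2216.
MPK > n+g+δ = 0.132, so the economy is dynamically efficient (under-saving).

dynamically efficient; MPK ≈ 0.2216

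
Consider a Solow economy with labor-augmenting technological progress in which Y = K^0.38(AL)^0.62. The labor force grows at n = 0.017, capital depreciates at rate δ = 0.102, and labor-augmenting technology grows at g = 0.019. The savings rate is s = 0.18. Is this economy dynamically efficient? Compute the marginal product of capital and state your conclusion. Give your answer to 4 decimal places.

dynamically efficient; MPK ≈ 0.2913

Break-even investment rate: n + g + δ = 0.017 + 0.019 + 0.102 = 0.138.
Steady-state k*: s·k^0.38 = 0.138·k gives k* = (0.18/0.138)^(1/0.62) ≈ 1.5350.
MPK = 0.38·1.5350^(-0.62) ≈ 0.2913.
MPK > n+g+δ = 0.138, so the economy is dynamically efficient (under-saving).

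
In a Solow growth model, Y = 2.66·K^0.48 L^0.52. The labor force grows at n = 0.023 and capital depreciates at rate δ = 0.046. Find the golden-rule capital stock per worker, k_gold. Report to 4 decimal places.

Break-even investment rate: n + δ = 0.023 + 0.046 = 0.069.
Golden rule sets MPK = n+δ: 0.48·2.66·k^(0.48−1) = 0.069, so k_gold = (0.48·2.66/0.069)^(1/0.52) ≈ 273.5678.

k_gold ≈ 273.5678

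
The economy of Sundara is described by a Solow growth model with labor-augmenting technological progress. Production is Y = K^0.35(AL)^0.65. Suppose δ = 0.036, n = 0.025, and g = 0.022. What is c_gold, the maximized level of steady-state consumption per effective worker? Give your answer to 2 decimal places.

c_gold ≈ 1.41

Break-even investment rate: n + g + δ = 0.025 + 0.022 + 0.036 = 0.083.
Setting f'(k) = n+g+δ gives 0.35·k^(0.35−1) = 0.083, hence k_gold = (0.35/0.083)^(1/0.65) ≈ 9.1521.
y_gold = 9.1521^0.35 ≈ 2.1704.
c_gold = y_gold − (n+g+δ)·k_gold = 2.1704 − 0.083·9.1521 ≈ 1.4107.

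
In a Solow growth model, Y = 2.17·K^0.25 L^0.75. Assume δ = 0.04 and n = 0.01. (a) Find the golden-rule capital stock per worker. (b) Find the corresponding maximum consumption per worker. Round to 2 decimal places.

(a) k_gold ≈ 24.02; (b) c_gold ≈ 3.60

Capital per worker breaks even when investment replaces (n + δ)·k; here n + δ = 0.05.
At the golden rule the marginal product of capital equals n+δ: 0.25·2.17·k^(0.25−1) = 0.05. Solving, k_gold = (0.25·2.17/0.05)^(1/0.75) ≈ 24.0200.
y_gold = 2.17·24.0200^0.25 ≈ 4.8040; c_gold = y_gold − 0.05·k_gold ≈ 3.6030.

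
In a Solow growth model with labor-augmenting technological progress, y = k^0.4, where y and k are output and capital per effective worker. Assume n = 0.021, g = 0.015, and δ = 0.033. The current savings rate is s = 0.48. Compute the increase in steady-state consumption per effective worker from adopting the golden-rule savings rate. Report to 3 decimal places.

Δc ≈ 0.041

Capital per effective worker breaks even when investment replaces (n + g + δ)·k; here n + g + δ = 0.069.
Current steady state (s = 0.48): k* = (0.48/0.069)^(1/0.6) ≈ 25.3505, y* = 25.3505^0.4 ≈ 3.6441, c* = (1−0.48)·3.6441 ≈ 1.8950.
Setting f'(k) = n+g+δ gives 0.4·k^(0.4−1) = 0.069, hence k_gold = (0.4/0.069)^(1/0.6) ≈ 18.7076.
y_gold = 18.7076^0.4 ≈ 3.2271, c_gold = y_gold − 0.069·k_gold ≈ 1.9362.
Gain: Δc = 1.9362 − 1.8950 ≈ 0.0413.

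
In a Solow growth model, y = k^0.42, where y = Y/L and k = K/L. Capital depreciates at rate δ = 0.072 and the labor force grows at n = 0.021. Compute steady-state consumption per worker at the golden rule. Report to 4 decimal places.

c_gold ≈ 1.7281

n + δ = 0.021 + 0.072 = 0.093.
Maximizing c = f(k) − (n+δ)·k gives f'(k) = n+δ, i.e. 0.42·k^(0.42−1) = 0.093, so k_gold = (0.42/0.093)^(1/0.58) ≈ 13.4557.
y_gold = 13.4557^0.42 ≈ 2.9795.
c_gold = y_gold − (n+δ)·k_gold = 2.9795 − 0.093·13.4557 ≈ 1.7281.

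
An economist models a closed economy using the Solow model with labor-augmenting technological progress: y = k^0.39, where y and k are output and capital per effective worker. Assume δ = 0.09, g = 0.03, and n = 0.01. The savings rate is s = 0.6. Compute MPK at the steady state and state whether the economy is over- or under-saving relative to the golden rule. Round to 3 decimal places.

n + g + δ = 0.01 + 0.03 + 0.09 = 0.13.
Steady-state k*: s·k^0.39 = 0.13·k gives k* = (0.6/0.13)^(1/0.61) ≈ 12.2706.
MPK = 0.39·12.2706^(-0.61) ≈ 0.0845.
MPK < n+g+δ = 0.13, so the economy is dynamically inefficient (over-saving).

over-saving; MPK ≈ 0.085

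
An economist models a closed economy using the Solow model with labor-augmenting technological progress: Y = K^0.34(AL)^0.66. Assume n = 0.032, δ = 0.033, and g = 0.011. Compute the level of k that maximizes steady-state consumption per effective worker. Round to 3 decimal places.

k_gold ≈ 9.680

Break-even investment rate: n + g + δ = 0.032 + 0.011 + 0.033 = 0.076.
Setting f'(k) = n+g+δ gives 0.34·k^(0.34−1) = 0.076, hence k_gold = (0.34/0.076)^(1/0.66) ≈ 9.6796.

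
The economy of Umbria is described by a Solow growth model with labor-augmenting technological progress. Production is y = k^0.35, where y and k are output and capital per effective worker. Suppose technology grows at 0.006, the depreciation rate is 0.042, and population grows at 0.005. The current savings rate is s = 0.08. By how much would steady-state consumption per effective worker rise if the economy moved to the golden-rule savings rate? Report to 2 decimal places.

n + g + δ = 0.005 + 0.006 + 0.042 = 0.053.
Current steady state (s = 0.08): k* = (0.08/0.053)^(1/0.65) ≈ 1.8841, y* = 1.8841^0.35 ≈ 1.2482, c* = (1−0.08)·1.2482 ≈ 1.1483.
At the golden rule the marginal product of capital equals n+g+δ: 0.35·k^(0.35−1) = 0.053. Solving, k_gold = (0.35/0.053)^(1/0.65) ≈ 18.2481.
y_gold = 18.2481^0.35 ≈ 2.7633, c_gold = y_gold − 0.053·k_gold ≈ 1.7961.
Gain: Δc = 1.7961 − 1.1483 ≈ 0.6478.

Δc ≈ 0.65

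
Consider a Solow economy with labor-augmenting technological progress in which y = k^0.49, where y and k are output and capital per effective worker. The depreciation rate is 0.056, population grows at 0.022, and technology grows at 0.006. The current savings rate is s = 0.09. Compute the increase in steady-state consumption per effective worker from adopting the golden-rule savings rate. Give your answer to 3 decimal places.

Δc ≈ 1.804

n + g + δ = 0.022 + 0.006 + 0.056 = 0.084.
Current steady state (s = 0.09): k* = (0.09/0.084)^(1/0.51) ≈ 1.1449, y* = 1.1449^0.49 ≈ 1.0685, c* = (1−0.09)·1.0685 ≈ 0.9724.
Maximizing c = f(k) − (n+g+δ)·k gives f'(k) = n+g+δ, i.e. 0.49·k^(0.49−1) = 0.084, so k_gold = (0.49/0.084)^(1/0.51) ≈ 31.7539.
y_gold = 31.7539^0.49 ≈ 5.4435, c_gold = y_gold − 0.084·k_gold ≈ 2.7762.
Gain: Δc = 2.7762 − 0.9724 ≈ 1.8038.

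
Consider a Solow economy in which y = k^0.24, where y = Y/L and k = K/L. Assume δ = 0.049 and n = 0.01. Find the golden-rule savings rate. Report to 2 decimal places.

s_gold = 0.24

Break-even investment rate: n + δ = 0.01 + 0.049 = 0.059.
At the golden rule MPK = n+δ, and in any Cobb-Douglas steady state s = (n+δ)·k/y = MPK·k/y = capital's share 0.24.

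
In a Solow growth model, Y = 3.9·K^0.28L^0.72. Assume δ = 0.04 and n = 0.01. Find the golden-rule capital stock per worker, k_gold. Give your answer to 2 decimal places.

Capital per worker breaks even when investment replaces (n + δ)·k; here n + δ = 0.05.
At the golden rule the marginal product of capital equals n+δ: 0.28·3.9·k^(0.28−1) = 0.05. Solving, k_gold = (0.28·3.9/0.05)^(1/0.72) ≈ 72.4558.

k_gold ≈ 72.46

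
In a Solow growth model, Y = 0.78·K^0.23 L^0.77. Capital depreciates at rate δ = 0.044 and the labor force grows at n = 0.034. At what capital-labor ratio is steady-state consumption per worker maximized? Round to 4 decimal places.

Break-even investment rate: n + δ = 0.034 + 0.044 = 0.078.
Maximizing c = f(k) − (n+δ)·k gives f'(k) = n+δ, i.e. 0.23·0.78·k^(0.23−1) = 0.078, so k_gold = (0.23·0.78/0.078)^(1/0.77) ≈ 2.9497.

k_gold ≈ 2.9497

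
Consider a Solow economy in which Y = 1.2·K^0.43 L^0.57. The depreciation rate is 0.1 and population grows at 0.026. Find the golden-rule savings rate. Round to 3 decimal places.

s_gold = 0.430

Break-even investment rate: n + δ = 0.026 + 0.1 = 0.126.
At the golden rule MPK = n+δ, and in any Cobb-Douglas steady state s = (n+δ)·k/y = MPK·k/y = capital's share 0.43.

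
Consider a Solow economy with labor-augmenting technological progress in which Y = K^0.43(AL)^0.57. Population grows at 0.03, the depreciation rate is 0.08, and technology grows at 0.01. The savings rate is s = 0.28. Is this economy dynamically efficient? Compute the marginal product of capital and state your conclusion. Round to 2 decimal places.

dynamically efficient; MPK ≈ 0.18

Break-even investment rate: n + g + δ = 0.03 + 0.01 + 0.08 = 0.12.
Steady-state k*: s·k^0.43 = 0.12·k gives k* = (0.28/0.12)^(1/0.57) ≈ 4.4215.
MPK = 0.43·4.4215^(-0.57) ≈ 0.1843.
MPK > n+g+δ = 0.12, so the economy is dynamically efficient (under-saving).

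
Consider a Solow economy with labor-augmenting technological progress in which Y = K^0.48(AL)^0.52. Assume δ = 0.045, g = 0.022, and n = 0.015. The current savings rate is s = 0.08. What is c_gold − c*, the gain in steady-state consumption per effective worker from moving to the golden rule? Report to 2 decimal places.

The effective depreciation rate is n + g + δ = 0.015 + 0.022 + 0.045 = 0.082.
Current steady state (s = 0.08): k* = (0.08/0.082)^(1/0.52) ≈ 0.9536, y* = 0.9536^0.48 ≈ 0.9775, c* = (1−0.08)·0.9775 ≈ 0.8993.
Maximizing c = f(k) − (n+g+δ)·k gives f'(k) = n+g+δ, i.e. 0.48·k^(0.48−1) = 0.082, so k_gold = (0.48/0.082)^(1/0.52) ≈ 29.9104.
y_gold = 29.9104^0.48 ≈ 5.1097, c_gold = y_gold − 0.082·k_gold ≈ 2.6570.
Gain: Δc = 2.6570 − 0.8993 ≈ 1.7578.

Δc ≈ 1.76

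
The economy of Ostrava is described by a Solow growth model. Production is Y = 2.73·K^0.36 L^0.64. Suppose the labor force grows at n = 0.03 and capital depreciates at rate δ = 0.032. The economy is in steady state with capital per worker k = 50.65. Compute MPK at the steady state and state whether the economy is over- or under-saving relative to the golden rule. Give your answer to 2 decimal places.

Capital per worker breaks even when investment replaces (n + δ)·k; here n + δ = 0.062.
MPK = 0.36·2.73·k^(0.36−1) = 0.36·2.73·50.65^(-0.64) ≈ 0.0797.
MPK > 0.062, so the economy is dynamically efficient (under-saving).

under-saving; MPK ≈ 0.08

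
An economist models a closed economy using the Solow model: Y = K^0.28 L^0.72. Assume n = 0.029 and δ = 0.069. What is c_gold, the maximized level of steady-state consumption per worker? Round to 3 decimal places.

Break-even investment rate: n + δ = 0.029 + 0.069 = 0.098.
Golden rule sets MPK = n+δ: 0.28·k^(0.28−1) = 0.098, so k_gold = (0.28/0.098)^(1/0.72) ≈ 4.2977.
y_gold = 4.2977^0.28 ≈ 1.5042.
c_gold = y_gold − (n+δ)·k_gold = 1.5042 − 0.098·4.2977 ≈ 1.0830.

c_gold ≈ 1.083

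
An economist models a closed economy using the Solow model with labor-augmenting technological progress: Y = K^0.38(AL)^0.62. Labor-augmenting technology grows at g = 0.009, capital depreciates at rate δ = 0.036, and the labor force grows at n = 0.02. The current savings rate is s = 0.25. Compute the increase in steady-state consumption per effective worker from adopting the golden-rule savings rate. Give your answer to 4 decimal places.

Break-even investment rate: n + g + δ = 0.02 + 0.009 + 0.036 = 0.065.
Current steady state (s = 0.25): k* = (0.25/0.065)^(1/0.62) ≈ 8.7820, y* = 8.7820^0.38 ≈ 2.2833, c* = (1−0.25)·2.2833 ≈ 1.7125.
Setting f'(k) = n+g+δ gives 0.38·k^(0.38−1) = 0.065, hence k_gold = (0.38/0.065)^(1/0.62) ≈ 17.2539.
y_gold = 17.2539^0.38 ≈ 2.9513, c_gold = y_gold − 0.065·k_gold ≈ 1.8298.
Gain: Δc = 1.8298 − 1.7125 ≈ 0.1173.

Δc ≈ 0.1173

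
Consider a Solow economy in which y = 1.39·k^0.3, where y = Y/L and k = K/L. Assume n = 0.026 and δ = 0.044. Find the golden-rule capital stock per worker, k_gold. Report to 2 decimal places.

n + δ = 0.026 + 0.044 = 0.07.
Golden rule sets MPK = n+δ: 0.3·1.39·k^(0.3−1) = 0.07, so k_gold = (0.3·1.39/0.07)^(1/0.7) ≈ 12.7996.

k_gold ≈ 12.80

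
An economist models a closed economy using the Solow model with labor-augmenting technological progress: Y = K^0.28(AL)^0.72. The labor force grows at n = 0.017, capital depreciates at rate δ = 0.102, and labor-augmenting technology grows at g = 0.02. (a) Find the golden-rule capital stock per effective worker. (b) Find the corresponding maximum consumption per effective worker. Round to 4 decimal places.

(a) k_gold ≈ 2.6450; (b) c_gold ≈ 0.9454

Break-even investment rate: n + g + δ = 0.017 + 0.02 + 0.102 = 0.139.
Golden rule sets MPK = n+g+δ: 0.28·k^(0.28−1) = 0.139, so k_gold = (0.28/0.139)^(1/0.72) ≈ 2.6450.
y_gold = 2.6450^0.28 ≈ 1.3130; c_gold = y_gold − 0.139·k_gold ≈ 0.9454.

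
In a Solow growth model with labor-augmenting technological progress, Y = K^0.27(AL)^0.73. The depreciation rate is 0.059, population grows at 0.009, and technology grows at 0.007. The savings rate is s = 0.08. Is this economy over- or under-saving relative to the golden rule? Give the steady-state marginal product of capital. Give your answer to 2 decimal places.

under-saving; MPK ≈ 0.25

Capital per effective worker breaks even when investment replaces (n + g + δ)·k; here n + g + δ = 0.075.
Steady-state k*: s·k^0.27 = 0.075·k gives k* = (0.08/0.075)^(1/0.73) ≈ 1.0924.
MPK = 0.27·1.0924^(-0.73) ≈ 0.2531.
MPK > n+g+δ = 0.075, so the economy is dynamically efficient (under-saving).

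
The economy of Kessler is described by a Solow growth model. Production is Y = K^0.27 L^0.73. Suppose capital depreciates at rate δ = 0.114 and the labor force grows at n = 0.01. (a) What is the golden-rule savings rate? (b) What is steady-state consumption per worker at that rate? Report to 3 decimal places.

(a) s_gold = 0.270; (b) c_gold ≈ 0.973

n + δ = 0.01 + 0.114 = 0.124.
For Cobb-Douglas, s_gold equals capital's share: s_gold = 0.27.
Setting f'(k) = n+δ gives 0.27·k^(0.27−1) = 0.124, hence k_gold = (0.27/0.124)^(1/0.73) ≈ 2.9036.
y_gold = 2.9036^0.27 ≈ 1.3335; c_gold = (1−0.27)·y_gold ≈ 0.9735.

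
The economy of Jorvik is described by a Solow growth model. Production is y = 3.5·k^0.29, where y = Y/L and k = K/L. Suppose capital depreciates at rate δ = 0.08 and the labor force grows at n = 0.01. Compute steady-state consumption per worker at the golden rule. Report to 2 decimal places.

c_gold ≈ 6.69

n + δ = 0.01 + 0.08 = 0.09.
Setting f'(k) = n+δ gives 0.29·3.5·k^(0.29−1) = 0.09, hence k_gold = (0.29·3.5/0.09)^(1/0.71) ≈ 30.3393.
y_gold = 3.5·30.3393^0.29 ≈ 9.4156.
c_gold = y_gold − (n+δ)·k_gold = 9.4156 − 0.09·30.3393 ≈ 6.6851.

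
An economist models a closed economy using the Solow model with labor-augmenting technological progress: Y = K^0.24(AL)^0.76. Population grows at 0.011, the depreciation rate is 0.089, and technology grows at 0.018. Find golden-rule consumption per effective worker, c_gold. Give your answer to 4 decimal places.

Break-even investment rate: n + g + δ = 0.011 + 0.018 + 0.089 = 0.118.
Golden rule sets MPK = n+g+δ: 0.24·k^(0.24−1) = 0.118, so k_gold = (0.24/0.118)^(1/0.76) ≈ 2.5451.
y_gold = 2.5451^0.24 ≈ 1.2513.
c_gold = y_gold − (n+g+δ)·k_gold = 1.2513 − 0.118·2.5451 ≈ 0.9510.

c_gold ≈ 0.9510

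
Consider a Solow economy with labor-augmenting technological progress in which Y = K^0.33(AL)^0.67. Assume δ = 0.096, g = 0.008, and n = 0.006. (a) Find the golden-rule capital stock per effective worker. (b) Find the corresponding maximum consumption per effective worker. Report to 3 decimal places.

(a) k_gold ≈ 5.154; (b) c_gold ≈ 1.151

Capital per effective worker breaks even when investment replaces (n + g + δ)·k; here n + g + δ = 0.11.
Setting f'(k) = n+g+δ gives 0.33·k^(0.33−1) = 0.11, hence k_gold = (0.33/0.11)^(1/0.67) ≈ 5.1537.
y_gold = 5.1537^0.33 ≈ 1.7179; c_gold = y_gold − 0.11·k_gold ≈ 1.1510.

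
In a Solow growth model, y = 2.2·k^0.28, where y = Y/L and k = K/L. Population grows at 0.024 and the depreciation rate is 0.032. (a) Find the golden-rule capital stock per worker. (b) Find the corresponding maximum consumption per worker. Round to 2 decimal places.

The effective depreciation rate is n + δ = 0.024 + 0.032 = 0.056.
At the golden rule the marginal product of capital equals n+δ: 0.28·2.2·k^(0.28−1) = 0.056. Solving, k_gold = (0.28·2.2/0.056)^(1/0.72) ≈ 27.9498.
y_gold = 2.2·27.9498^0.28 ≈ 5.5900; c_gold = y_gold − 0.056·k_gold ≈ 4.0248.

(a) k_gold ≈ 27.95; (b) c_gold ≈ 4.02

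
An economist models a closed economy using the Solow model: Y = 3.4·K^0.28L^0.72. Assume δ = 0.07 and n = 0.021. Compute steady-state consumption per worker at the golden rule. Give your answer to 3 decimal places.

c_gold ≈ 6.100

Capital per worker breaks even when investment replaces (n + δ)·k; here n + δ = 0.091.
Setting f'(k) = n+δ gives 0.28·3.4·k^(0.28−1) = 0.091, hence k_gold = (0.28·3.4/0.091)^(1/0.72) ≈ 26.0678.
y_gold = 3.4·26.0678^0.28 ≈ 8.4720.
c_gold = y_gold − (n+δ)·k_gold = 8.4720 − 0.091·26.0678 ≈ 6.0999.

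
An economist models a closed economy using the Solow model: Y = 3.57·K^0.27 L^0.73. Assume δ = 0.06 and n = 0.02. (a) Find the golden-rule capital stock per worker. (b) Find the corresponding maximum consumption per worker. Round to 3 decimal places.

Capital per worker breaks even when investment replaces (n + δ)·k; here n + δ = 0.08.
Maximizing c = f(k) − (n+δ)·k gives f'(k) = n+δ, i.e. 0.27·3.57·k^(0.27−1) = 0.08, so k_gold = (0.27·3.57/0.08)^(1/0.73) ≈ 30.2512.
y_gold = 3.57·30.2512^0.27 ≈ 8.9633; c_gold = y_gold − 0.08·k_gold ≈ 6.5432.

(a) k_gold ≈ 30.251; (b) c_gold ≈ 6.543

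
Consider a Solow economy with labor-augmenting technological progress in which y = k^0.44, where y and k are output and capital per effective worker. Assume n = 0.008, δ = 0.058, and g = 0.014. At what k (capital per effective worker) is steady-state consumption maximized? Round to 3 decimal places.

The effective depreciation rate is n + g + δ = 0.008 + 0.014 + 0.058 = 0.08.
Setting f'(k) = n+g+δ gives 0.44·k^(0.44−1) = 0.08, hence k_gold = (0.44/0.08)^(1/0.56) ≈ 20.9931.

k_gold ≈ 20.993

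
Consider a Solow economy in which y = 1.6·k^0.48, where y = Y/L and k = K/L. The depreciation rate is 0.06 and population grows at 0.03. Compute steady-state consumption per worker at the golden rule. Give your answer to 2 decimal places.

The effective depreciation rate is n + δ = 0.03 + 0.06 = 0.09.
At the golden rule the marginal product of capital equals n+δ: 0.48·1.6·k^(0.48−1) = 0.09. Solving, k_gold = (0.48·1.6/0.09)^(1/0.52) ≈ 61.7466.
y_gold = 1.6·61.7466^0.48 ≈ 11.5775.
c_gold = y_gold − (n+δ)·k_gold = 11.5775 − 0.09·61.7466 ≈ 6.0203.

c_gold ≈ 6.02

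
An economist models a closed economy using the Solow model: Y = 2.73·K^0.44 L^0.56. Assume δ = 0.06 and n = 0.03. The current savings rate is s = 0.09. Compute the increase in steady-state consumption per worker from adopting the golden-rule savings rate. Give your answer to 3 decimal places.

The effective depreciation rate is n + δ = 0.03 + 0.06 = 0.09.
Current steady state (s = 0.09): k* = (0.09·2.73/0.09)^(1/0.56) ≈ 6.0098, y* = 2.73·6.0098^0.44 ≈ 6.0098, c* = (1−0.09)·6.0098 ≈ 5.4689.
At the golden rule the marginal product of capital equals n+δ: 0.44·2.73·k^(0.44−1) = 0.09. Solving, k_gold = (0.44·2.73/0.09)^(1/0.56) ≈ 102.2338.
y_gold = 2.73·102.2338^0.44 ≈ 20.9114, c_gold = y_gold − 0.09·k_gold ≈ 11.7104.
Gain: Δc = 11.7104 − 5.4689 ≈ 6.2415.

Δc ≈ 6.241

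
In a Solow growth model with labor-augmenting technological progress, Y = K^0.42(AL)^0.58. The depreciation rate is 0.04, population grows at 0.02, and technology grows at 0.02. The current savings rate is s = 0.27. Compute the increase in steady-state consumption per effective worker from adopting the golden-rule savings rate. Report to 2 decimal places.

Δc ≈ 0.17

The effective depreciation rate is n + g + δ = 0.02 + 0.02 + 0.04 = 0.08.
Current steady state (s = 0.27): k* = (0.27/0.08)^(1/0.58) ≈ 8.1436, y* = 8.1436^0.42 ≈ 2.4129, c* = (1−0.27)·2.4129 ≈ 1.7614.
Maximizing c = f(k) − (n+g+δ)·k gives f'(k) = n+g+δ, i.e. 0.42·k^(0.42−1) = 0.08, so k_gold = (0.42/0.08)^(1/0.58) ≈ 17.4443.
y_gold = 17.4443^0.42 ≈ 3.3227, c_gold = y_gold − 0.08·k_gold ≈ 1.9272.
Gain: Δc = 1.9272 − 1.7614 ≈ 0.1657.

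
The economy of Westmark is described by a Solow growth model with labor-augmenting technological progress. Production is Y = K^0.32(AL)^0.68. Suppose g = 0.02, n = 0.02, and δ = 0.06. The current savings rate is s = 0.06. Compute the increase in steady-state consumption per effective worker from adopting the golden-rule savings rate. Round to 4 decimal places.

Capital per effective worker breaks even when investment replaces (n + g + δ)·k; here n + g + δ = 0.1.
Current steady state (s = 0.06): k* = (0.06/0.1)^(1/0.68) ≈ 0.4718, y* = 0.4718^0.32 ≈ 0.7863, c* = (1−0.06)·0.7863 ≈ 0.7391.
Golden rule sets MPK = n+g+δ: 0.32·k^(0.32−1) = 0.1, so k_gold = (0.32/0.1)^(1/0.68) ≈ 5.5318.
y_gold = 5.5318^0.32 ≈ 1.7287, c_gold = y_gold − 0.1·k_gold ≈ 1.1755.
Gain: Δc = 1.1755 − 0.7391 ≈ 0.4364.

Δc ≈ 0.4364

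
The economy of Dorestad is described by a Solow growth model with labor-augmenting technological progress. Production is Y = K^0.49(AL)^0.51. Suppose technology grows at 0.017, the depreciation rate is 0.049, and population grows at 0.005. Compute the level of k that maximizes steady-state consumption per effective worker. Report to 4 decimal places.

n + g + δ = 0.005 + 0.017 + 0.049 = 0.071.
Golden rule sets MPK = n+g+δ: 0.49·k^(0.49−1) = 0.071, so k_gold = (0.49/0.071)^(1/0.51) ≈ 44.1546.

k_gold ≈ 44.1546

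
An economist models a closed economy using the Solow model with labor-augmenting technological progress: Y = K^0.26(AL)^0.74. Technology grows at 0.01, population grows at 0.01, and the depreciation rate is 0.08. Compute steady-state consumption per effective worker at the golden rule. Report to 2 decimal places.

Capital per effective worker breaks even when investment replaces (n + g + δ)·k; here n + g + δ = 0.1.
Setting f'(k) = n+g+δ gives 0.26·k^(0.26−1) = 0.1, hence k_gold = (0.26/0.1)^(1/0.74) ≈ 3.6373.
y_gold = 3.6373^0.26 ≈ 1.3989.
c_gold = y_gold − (n+g+δ)·k_gold = 1.3989 − 0.1·3.6373 ≈ 1.0352.

c_gold ≈ 1.04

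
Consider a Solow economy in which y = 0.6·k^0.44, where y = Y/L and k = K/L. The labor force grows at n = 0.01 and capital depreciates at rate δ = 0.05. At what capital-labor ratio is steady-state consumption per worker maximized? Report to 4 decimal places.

k_gold ≈ 14.0936

The effective depreciation rate is n + δ = 0.01 + 0.05 = 0.06.
At the golden rule the marginal product of capital equals n+δ: 0.44·0.6·k^(0.44−1) = 0.06. Solving, k_gold = (0.44·0.6/0.06)^(1/0.56) ≈ 14.0936.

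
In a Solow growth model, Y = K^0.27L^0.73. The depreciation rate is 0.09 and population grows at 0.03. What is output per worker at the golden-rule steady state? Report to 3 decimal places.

y_gold ≈ 1.350

Capital per worker breaks even when investment replaces (n + δ)·k; here n + δ = 0.12.
Setting f'(k) = n+δ gives 0.27·k^(0.27−1) = 0.12, hence k_gold = (0.27/0.12)^(1/0.73) ≈ 3.0370.
Output: y_gold = k_gold^0.27 = 3.0370^0.27 ≈ 1.3498.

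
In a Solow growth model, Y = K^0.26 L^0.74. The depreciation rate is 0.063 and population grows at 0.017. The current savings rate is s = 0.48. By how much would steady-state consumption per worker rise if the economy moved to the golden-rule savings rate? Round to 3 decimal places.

Δc ≈ 0.144

Capital per worker breaks even when investment replaces (n + δ)·k; here n + δ = 0.08.
Current steady state (s = 0.48): k* = (0.48/0.08)^(1/0.74) ≈ 11.2604, y* = 11.2604^0.26 ≈ 1.8767, c* = (1−0.48)·1.8767 ≈ 0.9759.
At the golden rule the marginal product of capital equals n+δ: 0.26·k^(0.26−1) = 0.08. Solving, k_gold = (0.26/0.08)^(1/0.74) ≈ 4.9174.
y_gold = 4.9174^0.26 ≈ 1.5130, c_gold = y_gold − 0.08·k_gold ≈ 1.1197.
Gain: Δc = 1.1197 − 0.9759 ≈ 0.1437.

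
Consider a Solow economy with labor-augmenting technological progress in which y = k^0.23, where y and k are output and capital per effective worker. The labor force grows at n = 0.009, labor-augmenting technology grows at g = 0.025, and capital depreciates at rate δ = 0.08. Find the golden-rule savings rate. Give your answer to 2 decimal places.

The effective depreciation rate is n + g + δ = 0.009 + 0.025 + 0.08 = 0.114.
At the golden rule MPK = n+g+δ, and in any Cobb-Douglas steady state s = (n+g+δ)·k/y = MPK·k/y = capital's share 0.23.

s_gold = 0.23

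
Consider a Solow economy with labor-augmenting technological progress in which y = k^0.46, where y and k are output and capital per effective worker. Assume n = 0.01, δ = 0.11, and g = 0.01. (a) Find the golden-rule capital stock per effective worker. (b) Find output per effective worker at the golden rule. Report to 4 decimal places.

(a) k_gold ≈ 10.3830; (b) y_gold ≈ 2.9343

Break-even investment rate: n + g + δ = 0.01 + 0.01 + 0.11 = 0.13.
Maximizing c = f(k) − (n+g+δ)·k gives f'(k) = n+g+δ, i.e. 0.46·k^(0.46−1) = 0.13, so k_gold = (0.46/0.13)^(1/0.54) ≈ 10.3830.
y_gold = 10.3830^0.46 ≈ 2.9343.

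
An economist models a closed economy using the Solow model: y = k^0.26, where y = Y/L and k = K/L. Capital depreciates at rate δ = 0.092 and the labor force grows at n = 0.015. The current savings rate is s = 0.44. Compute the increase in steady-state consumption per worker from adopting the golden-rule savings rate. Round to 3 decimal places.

Δc ≈ 0.091

Break-even investment rate: n + δ = 0.015 + 0.092 = 0.107.
Current steady state (s = 0.44): k* = (0.44/0.107)^(1/0.74) ≈ 6.7581, y* = 6.7581^0.26 ≈ 1.6434, c* = (1−0.44)·1.6434 ≈ 0.9203.
Maximizing c = f(k) − (n+δ)·k gives f'(k) = n+δ, i.e. 0.26·k^(0.26−1) = 0.107, so k_gold = (0.26/0.107)^(1/0.74) ≈ 3.3195.
y_gold = 3.3195^0.26 ≈ 1.3661, c_gold = y_gold − 0.107·k_gold ≈ 1.0109.
Gain: Δc = 1.0109 − 0.9203 ≈ 0.0906.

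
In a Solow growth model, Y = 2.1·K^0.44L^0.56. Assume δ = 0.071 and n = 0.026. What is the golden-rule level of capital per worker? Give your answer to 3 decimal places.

Capital per worker breaks even when investment replaces (n + δ)·k; here n + δ = 0.097.
Maximizing c = f(k) − (n+δ)·k gives f'(k) = n+δ, i.e. 0.44·2.1·k^(0.44−1) = 0.097, so k_gold = (0.44·2.1/0.097)^(1/0.56) ≈ 55.9804.

k_gold ≈ 55.980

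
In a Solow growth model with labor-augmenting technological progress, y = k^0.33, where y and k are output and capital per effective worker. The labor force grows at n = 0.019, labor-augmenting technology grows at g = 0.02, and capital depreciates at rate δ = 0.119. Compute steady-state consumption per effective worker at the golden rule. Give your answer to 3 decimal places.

Capital per effective worker breaks even when investment replaces (n + g + δ)·k; here n + g + δ = 0.158.
Golden rule sets MPK = n+g+δ: 0.33·k^(0.33−1) = 0.158, so k_gold = (0.33/0.158)^(1/0.67) ≈ 3.0019.
y_gold = 3.0019^0.33 ≈ 1.4373.
c_gold = y_gold − (n+g+δ)·k_gold = 1.4373 − 0.158·3.0019 ≈ 0.9630.

c_gold ≈ 0.963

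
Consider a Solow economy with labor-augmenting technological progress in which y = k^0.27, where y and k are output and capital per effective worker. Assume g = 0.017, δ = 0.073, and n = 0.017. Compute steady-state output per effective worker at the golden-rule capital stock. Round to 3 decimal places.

Break-even investment rate: n + g + δ = 0.017 + 0.017 + 0.073 = 0.107.
At the golden rule the marginal product of capital equals n+g+δ: 0.27·k^(0.27−1) = 0.107. Solving, k_gold = (0.27/0.107)^(1/0.73) ≈ 3.5535.
Output: y_gold = k_gold^0.27 = 3.5535^0.27 ≈ 1.4082.

y_gold ≈ 1.408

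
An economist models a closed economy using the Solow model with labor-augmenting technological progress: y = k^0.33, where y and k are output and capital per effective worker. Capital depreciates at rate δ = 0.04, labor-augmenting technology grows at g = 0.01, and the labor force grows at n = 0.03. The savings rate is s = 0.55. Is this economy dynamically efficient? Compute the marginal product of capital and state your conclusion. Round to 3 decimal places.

dynamically inefficient; MPK ≈ 0.048

n + g + δ = 0.03 + 0.01 + 0.04 = 0.08.
Steady-state k*: s·k^0.33 = 0.08·k gives k* = (0.55/0.08)^(1/0.67) ≈ 17.7689.
MPK = 0.33·17.7689^(-0.67) ≈ 0.0480.
MPK < n+g+δ = 0.08, so the economy is dynamically inefficient (over-saving).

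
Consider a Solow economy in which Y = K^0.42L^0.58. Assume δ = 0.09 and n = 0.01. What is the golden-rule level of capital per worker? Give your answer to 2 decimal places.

k_gold ≈ 11.87

Break-even investment rate: n + δ = 0.01 + 0.09 = 0.1.
Maximizing c = f(k) − (n+δ)·k gives f'(k) = n+δ, i.e. 0.42·k^(0.42−1) = 0.1, so k_gold = (0.42/0.1)^(1/0.58) ≈ 11.8732.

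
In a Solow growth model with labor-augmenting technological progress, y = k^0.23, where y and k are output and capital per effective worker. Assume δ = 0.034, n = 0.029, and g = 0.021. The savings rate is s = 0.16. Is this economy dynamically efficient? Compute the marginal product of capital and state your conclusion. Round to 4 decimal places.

dynamically efficient; MPK ≈ 0.1208

Capital per effective worker breaks even when investment replaces (n + g + δ)·k; here n + g + δ = 0.084.
Steady-state k*: s·k^0.23 = 0.084·k gives k* = (0.16/0.084)^(1/0.77) ≈ 2.3090.
MPK = 0.23·2.3090^(-0.77) ≈ 0.1208.
MPK > n+g+δ = 0.084, so the economy is dynamically efficient (under-saving).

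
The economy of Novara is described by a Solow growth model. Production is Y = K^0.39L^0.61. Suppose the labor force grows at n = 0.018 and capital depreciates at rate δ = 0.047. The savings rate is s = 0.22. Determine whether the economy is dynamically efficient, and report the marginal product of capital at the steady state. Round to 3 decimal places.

The effective depreciation rate is n + δ = 0.018 + 0.047 = 0.065.
Steady-state k*: s·k^0.39 = 0.065·k gives k* = (0.22/0.065)^(1/0.61) ≈ 7.3799.
MPK = 0.39·7.3799^(-0.61) ≈ 0.1152.
MPK > n+δ = 0.065, so the economy is dynamically efficient (under-saving).

dynamically efficient; MPK ≈ 0.115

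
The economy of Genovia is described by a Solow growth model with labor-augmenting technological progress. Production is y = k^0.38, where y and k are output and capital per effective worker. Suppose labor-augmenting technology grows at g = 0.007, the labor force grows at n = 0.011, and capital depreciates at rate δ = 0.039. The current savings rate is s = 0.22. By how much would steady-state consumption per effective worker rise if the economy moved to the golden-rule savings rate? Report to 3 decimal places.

Δc ≈ 0.198

Capital per effective worker breaks even when investment replaces (n + g + δ)·k; here n + g + δ = 0.057.
Current steady state (s = 0.22): k* = (0.22/0.057)^(1/0.62) ≈ 8.8317, y* = 8.8317^0.38 ≈ 2.2882, c* = (1−0.22)·2.2882 ≈ 1.7848.
Maximizing c = f(k) − (n+g+δ)·k gives f'(k) = n+g+δ, i.e. 0.38·k^(0.38−1) = 0.057, so k_gold = (0.38/0.057)^(1/0.62) ≈ 21.3248.
y_gold = 21.3248^0.38 ≈ 3.1987, c_gold = y_gold − 0.057·k_gold ≈ 1.9832.
Gain: Δc = 1.9832 − 1.7848 ≈ 0.1984.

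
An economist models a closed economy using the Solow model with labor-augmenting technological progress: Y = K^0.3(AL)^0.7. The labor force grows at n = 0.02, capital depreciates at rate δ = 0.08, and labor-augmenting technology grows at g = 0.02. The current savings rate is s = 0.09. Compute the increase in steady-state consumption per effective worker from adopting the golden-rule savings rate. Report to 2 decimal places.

Δc ≈ 0.23

Break-even investment rate: n + g + δ = 0.02 + 0.02 + 0.08 = 0.12.
Current steady state (s = 0.09): k* = (0.09/0.12)^(1/0.7) ≈ 0.6630, y* = 0.6630^0.3 ≈ 0.8840, c* = (1−0.09)·0.8840 ≈ 0.8044.
Maximizing c = f(k) − (n+g+δ)·k gives f'(k) = n+g+δ, i.e. 0.3·k^(0.3−1) = 0.12, so k_gold = (0.3/0.12)^(1/0.7) ≈ 3.7024.
y_gold = 3.7024^0.3 ≈ 1.4810, c_gold = y_gold − 0.12·k_gold ≈ 1.0367.
Gain: Δc = 1.0367 − 0.8044 ≈ 0.2322.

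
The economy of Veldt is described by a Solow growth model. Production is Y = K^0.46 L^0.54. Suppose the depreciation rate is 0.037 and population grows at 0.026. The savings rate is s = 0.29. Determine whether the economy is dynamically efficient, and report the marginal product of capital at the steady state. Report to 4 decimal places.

dynamically efficient; MPK ≈ 0.0999

Capital per worker breaks even when investment replaces (n + δ)·k; here n + δ = 0.063.
Steady-state k*: s·k^0.46 = 0.063·k gives k* = (0.29/0.063)^(1/0.54) ≈ 16.8999.
MPK = 0.46·16.8999^(-0.54) ≈ 0.0999.
MPK > n+δ = 0.063, so the economy is dynamically efficient (under-saving).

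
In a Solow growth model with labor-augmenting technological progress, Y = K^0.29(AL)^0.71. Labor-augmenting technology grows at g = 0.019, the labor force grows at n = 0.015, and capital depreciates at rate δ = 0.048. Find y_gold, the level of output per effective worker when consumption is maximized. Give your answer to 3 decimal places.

Break-even investment rate: n + g + δ = 0.015 + 0.019 + 0.048 = 0.082.
Golden rule sets MPK = n+g+δ: 0.29·k^(0.29−1) = 0.082, so k_gold = (0.29/0.082)^(1/0.71) ≈ 5.9245.
Output: y_gold = k_gold^0.29 = 5.9245^0.29 ≈ 1.6752.

y_gold ≈ 1.675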